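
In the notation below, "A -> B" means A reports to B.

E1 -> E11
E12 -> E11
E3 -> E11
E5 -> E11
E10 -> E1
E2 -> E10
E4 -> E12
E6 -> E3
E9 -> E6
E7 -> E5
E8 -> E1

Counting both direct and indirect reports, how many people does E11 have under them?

11

E11 directly manages E1, E12, E3, E5. Under E1: E8, E10, E2 (3). Under E12: E4 (1). Under E3: E6, E9 (2). Under E5: E7 (1). So E11's organization is 4 direct reports plus everyone under them: 4 + 2 + 3 + 2 = 11.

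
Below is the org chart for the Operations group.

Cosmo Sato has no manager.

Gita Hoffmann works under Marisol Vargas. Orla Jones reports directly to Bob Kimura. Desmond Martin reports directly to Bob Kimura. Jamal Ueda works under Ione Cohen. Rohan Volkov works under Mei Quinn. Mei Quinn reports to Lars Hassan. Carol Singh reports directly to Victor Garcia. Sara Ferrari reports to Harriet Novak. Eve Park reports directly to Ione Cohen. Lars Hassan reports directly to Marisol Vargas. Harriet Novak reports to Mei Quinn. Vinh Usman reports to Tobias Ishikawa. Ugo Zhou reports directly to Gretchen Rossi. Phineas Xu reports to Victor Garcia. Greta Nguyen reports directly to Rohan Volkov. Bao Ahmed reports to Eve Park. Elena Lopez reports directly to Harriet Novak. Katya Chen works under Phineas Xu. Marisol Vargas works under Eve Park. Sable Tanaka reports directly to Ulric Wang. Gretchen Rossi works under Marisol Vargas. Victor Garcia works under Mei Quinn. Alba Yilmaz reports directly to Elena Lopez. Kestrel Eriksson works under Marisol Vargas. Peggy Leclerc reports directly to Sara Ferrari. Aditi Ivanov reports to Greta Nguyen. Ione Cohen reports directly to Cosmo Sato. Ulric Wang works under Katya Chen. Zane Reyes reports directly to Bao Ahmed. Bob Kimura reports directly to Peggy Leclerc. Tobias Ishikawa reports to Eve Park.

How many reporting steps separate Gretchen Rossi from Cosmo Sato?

Chain from Gretchen Rossi up to Cosmo Sato: Gretchen Rossi → Marisol Vargas → Eve Park → Ione Cohen → Cosmo Sato. That is 4 steps up, so Gretchen Rossi is 4 levels below Cosmo Sato.

4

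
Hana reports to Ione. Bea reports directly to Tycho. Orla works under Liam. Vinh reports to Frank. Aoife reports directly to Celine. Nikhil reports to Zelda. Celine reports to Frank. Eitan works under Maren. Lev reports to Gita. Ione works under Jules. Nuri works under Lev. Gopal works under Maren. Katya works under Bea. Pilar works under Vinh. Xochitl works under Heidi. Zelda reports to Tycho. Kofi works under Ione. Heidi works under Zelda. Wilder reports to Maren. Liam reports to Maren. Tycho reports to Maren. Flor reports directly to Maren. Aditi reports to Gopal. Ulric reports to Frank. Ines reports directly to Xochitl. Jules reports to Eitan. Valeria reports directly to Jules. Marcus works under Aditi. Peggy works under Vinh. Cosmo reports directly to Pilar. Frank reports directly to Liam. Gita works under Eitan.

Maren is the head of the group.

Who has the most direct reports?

Maren

Direct-report counts: Maren has 6; Gopal has 1; Aditi has 1; Eitan has 2; Gita has 1; Lev has 1; Jules has 2; Ione has 2; Liam has 2; Frank has 3; Vinh has 2; Pilar has 1; Celine has 1; Tycho has 2; Bea has 1; Zelda has 2; Heidi has 1; Xochitl has 1. The largest is 6, held by Maren.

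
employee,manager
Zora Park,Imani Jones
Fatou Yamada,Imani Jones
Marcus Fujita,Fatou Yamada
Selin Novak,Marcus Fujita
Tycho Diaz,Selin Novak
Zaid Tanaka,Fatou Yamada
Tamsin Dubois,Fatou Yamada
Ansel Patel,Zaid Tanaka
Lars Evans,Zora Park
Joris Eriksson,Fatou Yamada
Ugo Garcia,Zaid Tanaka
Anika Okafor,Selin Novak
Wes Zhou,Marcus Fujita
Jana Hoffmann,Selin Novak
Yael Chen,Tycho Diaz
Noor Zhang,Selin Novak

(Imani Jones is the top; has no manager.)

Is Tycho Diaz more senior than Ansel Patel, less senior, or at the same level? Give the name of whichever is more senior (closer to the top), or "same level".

Ansel Patel

Tycho Diaz is 4 levels below Imani Jones; Ansel Patel is 3. Ansel Patel is higher.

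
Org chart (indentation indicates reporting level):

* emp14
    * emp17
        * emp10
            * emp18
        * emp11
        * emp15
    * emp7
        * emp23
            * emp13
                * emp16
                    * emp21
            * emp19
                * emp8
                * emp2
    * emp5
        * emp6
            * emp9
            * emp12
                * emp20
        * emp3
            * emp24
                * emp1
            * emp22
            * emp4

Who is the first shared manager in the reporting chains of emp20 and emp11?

emp14

emp20's chain of managers is emp12, emp6, emp5, emp14. emp11's chain of managers is emp17, emp14. The first manager that appears in both chains is emp14.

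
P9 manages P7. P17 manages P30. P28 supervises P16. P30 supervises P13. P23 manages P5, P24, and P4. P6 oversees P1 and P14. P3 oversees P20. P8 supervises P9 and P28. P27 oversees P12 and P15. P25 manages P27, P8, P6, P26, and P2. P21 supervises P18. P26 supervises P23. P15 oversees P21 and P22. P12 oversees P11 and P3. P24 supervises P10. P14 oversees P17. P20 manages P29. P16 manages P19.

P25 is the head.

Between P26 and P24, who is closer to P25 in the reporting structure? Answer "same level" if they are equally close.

P26 is 1 level below P25; P24 is 3. P26 is higher.

P26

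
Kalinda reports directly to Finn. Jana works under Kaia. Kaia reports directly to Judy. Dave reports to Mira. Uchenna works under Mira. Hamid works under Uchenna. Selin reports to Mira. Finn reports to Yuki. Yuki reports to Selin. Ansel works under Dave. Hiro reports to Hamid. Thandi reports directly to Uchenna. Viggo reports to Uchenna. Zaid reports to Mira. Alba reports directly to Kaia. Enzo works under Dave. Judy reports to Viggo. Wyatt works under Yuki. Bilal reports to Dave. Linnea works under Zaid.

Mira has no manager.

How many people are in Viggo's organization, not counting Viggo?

4

Viggo directly manages Judy. Under Judy: Kaia, Alba, Jana (3). That's 4 in total.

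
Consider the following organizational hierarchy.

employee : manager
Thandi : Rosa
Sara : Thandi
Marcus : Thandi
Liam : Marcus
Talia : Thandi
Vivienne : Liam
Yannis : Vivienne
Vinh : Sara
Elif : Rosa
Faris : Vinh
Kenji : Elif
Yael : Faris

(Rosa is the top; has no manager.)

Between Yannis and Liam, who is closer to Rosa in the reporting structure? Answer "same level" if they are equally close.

Yannis is 5 levels below Rosa; Liam is 3. Liam is higher.

Liam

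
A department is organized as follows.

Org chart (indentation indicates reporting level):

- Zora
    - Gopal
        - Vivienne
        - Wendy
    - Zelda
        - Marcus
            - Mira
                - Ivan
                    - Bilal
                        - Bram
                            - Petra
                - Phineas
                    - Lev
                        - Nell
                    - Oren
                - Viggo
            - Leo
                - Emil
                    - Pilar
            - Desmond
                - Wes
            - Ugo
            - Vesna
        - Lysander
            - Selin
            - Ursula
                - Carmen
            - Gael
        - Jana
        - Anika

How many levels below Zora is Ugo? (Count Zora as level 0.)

Chain from Ugo up to Zora: Ugo → Marcus → Zelda → Zora. That is 3 steps up, so Ugo is 3 levels below Zora.

3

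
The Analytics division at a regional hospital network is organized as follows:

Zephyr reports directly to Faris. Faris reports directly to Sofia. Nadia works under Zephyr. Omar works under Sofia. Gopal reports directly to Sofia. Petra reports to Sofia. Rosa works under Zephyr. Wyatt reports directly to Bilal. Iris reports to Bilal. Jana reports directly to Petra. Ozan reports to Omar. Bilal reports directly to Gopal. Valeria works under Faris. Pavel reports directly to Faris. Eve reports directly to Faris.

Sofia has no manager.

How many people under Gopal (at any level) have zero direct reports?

2

The people in Gopal's organization with no one reporting to them are Iris, Wyatt. That is 2.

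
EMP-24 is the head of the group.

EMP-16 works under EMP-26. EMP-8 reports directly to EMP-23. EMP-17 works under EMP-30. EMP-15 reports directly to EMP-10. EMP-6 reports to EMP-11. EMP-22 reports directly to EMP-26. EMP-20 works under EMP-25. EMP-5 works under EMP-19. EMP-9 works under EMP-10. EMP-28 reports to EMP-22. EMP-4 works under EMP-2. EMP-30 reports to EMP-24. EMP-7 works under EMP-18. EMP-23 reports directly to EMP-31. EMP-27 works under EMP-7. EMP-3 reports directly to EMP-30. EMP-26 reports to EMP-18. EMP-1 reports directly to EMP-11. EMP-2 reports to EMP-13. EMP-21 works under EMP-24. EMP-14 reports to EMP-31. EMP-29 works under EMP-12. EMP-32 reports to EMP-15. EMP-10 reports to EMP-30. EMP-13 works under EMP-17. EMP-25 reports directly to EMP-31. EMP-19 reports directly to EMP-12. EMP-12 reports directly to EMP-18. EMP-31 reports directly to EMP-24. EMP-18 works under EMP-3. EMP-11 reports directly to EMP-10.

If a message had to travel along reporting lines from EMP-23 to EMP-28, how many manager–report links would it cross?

8

EMP-23 is 2 levels below EMP-24, and EMP-28 is 6 levels below EMP-24 (their lowest common manager). The shortest path runs up from EMP-23 to EMP-24 and back down to EMP-28: 2 + 6 = 8 links.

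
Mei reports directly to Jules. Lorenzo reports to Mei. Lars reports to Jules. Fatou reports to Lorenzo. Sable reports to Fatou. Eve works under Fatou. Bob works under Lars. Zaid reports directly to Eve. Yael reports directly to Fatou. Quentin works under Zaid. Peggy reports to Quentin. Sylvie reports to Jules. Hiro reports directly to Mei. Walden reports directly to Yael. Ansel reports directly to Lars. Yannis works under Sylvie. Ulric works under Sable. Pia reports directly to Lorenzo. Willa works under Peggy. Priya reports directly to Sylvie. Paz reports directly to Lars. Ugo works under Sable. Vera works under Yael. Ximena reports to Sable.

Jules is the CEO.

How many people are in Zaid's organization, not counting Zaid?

3

Zaid directly manages Quentin. Under Quentin: Peggy, Willa (2). That's 3 in total.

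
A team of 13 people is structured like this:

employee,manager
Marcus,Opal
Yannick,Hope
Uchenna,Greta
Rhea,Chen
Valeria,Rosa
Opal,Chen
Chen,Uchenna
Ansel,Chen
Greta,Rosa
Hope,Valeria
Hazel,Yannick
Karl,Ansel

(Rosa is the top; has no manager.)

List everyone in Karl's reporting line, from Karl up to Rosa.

Karl -> Ansel -> Chen -> Uchenna -> Greta -> Rosa

Karl reports to Ansel. Ansel reports to Chen. Chen reports to Uchenna. Uchenna reports to Greta. Greta reports to Rosa. Rosa is at the top.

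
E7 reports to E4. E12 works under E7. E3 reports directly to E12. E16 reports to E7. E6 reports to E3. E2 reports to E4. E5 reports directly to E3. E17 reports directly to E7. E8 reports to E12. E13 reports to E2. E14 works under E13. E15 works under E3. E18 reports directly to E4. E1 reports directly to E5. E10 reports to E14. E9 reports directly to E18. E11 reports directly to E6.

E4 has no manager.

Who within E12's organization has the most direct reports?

E3

Direct-report counts within E12's organization: E12 has 2; E3 has 3; E5 has 1; E6 has 1. The largest is 3, held by E3.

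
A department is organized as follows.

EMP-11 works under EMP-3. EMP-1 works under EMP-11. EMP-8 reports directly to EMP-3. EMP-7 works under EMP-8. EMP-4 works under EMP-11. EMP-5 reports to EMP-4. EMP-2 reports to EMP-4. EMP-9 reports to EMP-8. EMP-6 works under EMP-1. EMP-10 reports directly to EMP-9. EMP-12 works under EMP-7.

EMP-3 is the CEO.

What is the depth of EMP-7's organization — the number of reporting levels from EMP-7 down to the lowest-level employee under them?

1

The longest chain under EMP-7 runs EMP-7 → EMP-12, which is 1 level below EMP-7.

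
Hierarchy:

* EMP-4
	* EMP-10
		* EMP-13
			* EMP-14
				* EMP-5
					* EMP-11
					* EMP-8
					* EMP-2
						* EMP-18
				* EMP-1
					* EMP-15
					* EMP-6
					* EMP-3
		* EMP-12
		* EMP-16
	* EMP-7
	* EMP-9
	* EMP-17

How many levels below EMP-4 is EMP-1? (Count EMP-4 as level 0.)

Chain from EMP-1 up to EMP-4: EMP-1 → EMP-14 → EMP-13 → EMP-10 → EMP-4. That is 4 steps up, so EMP-1 is 4 levels below EMP-4.

4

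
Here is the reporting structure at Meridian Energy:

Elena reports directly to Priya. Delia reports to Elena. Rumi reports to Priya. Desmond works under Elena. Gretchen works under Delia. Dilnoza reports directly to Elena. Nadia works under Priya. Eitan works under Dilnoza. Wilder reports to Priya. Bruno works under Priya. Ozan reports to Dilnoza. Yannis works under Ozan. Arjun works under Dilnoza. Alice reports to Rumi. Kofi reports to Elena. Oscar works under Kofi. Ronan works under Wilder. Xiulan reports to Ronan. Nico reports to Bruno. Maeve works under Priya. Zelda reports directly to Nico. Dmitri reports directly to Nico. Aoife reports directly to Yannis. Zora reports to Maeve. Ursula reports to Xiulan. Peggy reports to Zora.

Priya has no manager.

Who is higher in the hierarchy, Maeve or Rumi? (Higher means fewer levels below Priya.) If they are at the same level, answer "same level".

same level

Both Maeve and Rumi are 1 level below Priya.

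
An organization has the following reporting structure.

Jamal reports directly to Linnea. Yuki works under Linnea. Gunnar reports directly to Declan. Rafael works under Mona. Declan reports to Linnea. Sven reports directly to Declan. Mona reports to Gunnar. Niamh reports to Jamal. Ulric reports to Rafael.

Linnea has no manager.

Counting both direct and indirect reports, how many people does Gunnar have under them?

Gunnar directly manages Mona. Under Mona: Rafael, Ulric (2). That's 3 in total.

3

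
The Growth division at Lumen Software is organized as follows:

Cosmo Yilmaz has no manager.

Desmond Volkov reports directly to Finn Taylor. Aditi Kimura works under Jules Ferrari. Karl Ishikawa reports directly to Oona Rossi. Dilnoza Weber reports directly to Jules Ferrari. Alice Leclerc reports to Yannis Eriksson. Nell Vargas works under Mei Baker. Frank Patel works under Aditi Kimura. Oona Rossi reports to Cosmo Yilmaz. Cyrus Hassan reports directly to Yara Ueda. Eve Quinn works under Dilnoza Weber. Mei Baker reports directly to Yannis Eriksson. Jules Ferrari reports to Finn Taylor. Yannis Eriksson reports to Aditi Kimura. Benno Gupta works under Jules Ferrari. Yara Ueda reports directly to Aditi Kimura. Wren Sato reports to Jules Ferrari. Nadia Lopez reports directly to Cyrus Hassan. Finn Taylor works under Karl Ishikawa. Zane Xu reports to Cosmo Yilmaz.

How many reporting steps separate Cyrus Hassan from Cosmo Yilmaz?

Chain from Cyrus Hassan up to Cosmo Yilmaz: Cyrus Hassan → Yara Ueda → Aditi Kimura → Jules Ferrari → Finn Taylor → Karl Ishikawa → Oona Rossi → Cosmo Yilmaz. That is 7 steps up, so Cyrus Hassan is 7 levels below Cosmo Yilmaz.

7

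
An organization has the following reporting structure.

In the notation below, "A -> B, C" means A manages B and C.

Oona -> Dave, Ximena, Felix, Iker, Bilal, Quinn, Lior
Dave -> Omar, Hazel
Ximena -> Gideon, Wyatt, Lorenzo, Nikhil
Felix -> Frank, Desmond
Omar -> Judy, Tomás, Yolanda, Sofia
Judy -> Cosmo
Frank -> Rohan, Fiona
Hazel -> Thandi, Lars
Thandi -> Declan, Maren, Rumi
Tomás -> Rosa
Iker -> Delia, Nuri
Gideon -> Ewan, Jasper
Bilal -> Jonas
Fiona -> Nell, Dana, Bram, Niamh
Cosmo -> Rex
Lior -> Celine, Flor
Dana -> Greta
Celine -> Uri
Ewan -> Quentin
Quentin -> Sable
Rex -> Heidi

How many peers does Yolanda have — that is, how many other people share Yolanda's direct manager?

Yolanda reports to Omar. Omar's other direct reports are Judy, Tomás, Sofia — 3 peers.

3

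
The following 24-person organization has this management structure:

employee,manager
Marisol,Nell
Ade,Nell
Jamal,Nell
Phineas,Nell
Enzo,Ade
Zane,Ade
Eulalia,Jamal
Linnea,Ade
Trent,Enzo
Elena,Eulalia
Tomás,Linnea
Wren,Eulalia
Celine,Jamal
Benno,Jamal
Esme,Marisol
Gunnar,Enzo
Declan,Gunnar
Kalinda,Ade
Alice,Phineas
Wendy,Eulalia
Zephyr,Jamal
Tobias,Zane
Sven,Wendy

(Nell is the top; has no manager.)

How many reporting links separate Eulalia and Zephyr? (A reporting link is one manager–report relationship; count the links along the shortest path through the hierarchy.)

2

Eulalia is 1 level below Jamal, and Zephyr is 1 level below Jamal (their lowest common manager). The shortest path runs up from Eulalia to Jamal and back down to Zephyr: 1 + 1 = 2 links.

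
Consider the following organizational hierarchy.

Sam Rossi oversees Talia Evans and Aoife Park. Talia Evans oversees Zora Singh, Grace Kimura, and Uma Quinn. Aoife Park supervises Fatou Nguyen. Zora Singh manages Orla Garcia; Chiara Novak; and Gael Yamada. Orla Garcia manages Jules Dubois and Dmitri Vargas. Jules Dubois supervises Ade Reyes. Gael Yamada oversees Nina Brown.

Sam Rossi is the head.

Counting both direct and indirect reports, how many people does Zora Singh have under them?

Zora Singh directly manages Chiara Novak, Orla Garcia, Gael Yamada. Chiara Novak has no reports. Under Orla Garcia: Dmitri Vargas, Jules Dubois, Ade Reyes (3). Under Gael Yamada: Nina Brown (1). So Zora Singh's organization is 3 direct reports plus everyone under them: 1 + 4 + 2 = 7.

7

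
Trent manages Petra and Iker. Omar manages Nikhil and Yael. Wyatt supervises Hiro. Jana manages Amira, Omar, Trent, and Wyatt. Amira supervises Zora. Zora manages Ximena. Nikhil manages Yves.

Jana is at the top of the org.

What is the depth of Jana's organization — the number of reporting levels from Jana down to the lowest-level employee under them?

3

The longest chain under Jana runs Jana → Omar → Nikhil → Yves, which is 3 levels below Jana.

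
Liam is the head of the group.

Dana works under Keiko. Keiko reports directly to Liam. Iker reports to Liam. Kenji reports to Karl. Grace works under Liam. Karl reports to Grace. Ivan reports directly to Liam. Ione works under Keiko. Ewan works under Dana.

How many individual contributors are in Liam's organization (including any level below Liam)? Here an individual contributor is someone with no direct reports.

5

The people in Liam's organization with no one reporting to them are Ivan, Iker, Ione, Ewan, Kenji. That is 5.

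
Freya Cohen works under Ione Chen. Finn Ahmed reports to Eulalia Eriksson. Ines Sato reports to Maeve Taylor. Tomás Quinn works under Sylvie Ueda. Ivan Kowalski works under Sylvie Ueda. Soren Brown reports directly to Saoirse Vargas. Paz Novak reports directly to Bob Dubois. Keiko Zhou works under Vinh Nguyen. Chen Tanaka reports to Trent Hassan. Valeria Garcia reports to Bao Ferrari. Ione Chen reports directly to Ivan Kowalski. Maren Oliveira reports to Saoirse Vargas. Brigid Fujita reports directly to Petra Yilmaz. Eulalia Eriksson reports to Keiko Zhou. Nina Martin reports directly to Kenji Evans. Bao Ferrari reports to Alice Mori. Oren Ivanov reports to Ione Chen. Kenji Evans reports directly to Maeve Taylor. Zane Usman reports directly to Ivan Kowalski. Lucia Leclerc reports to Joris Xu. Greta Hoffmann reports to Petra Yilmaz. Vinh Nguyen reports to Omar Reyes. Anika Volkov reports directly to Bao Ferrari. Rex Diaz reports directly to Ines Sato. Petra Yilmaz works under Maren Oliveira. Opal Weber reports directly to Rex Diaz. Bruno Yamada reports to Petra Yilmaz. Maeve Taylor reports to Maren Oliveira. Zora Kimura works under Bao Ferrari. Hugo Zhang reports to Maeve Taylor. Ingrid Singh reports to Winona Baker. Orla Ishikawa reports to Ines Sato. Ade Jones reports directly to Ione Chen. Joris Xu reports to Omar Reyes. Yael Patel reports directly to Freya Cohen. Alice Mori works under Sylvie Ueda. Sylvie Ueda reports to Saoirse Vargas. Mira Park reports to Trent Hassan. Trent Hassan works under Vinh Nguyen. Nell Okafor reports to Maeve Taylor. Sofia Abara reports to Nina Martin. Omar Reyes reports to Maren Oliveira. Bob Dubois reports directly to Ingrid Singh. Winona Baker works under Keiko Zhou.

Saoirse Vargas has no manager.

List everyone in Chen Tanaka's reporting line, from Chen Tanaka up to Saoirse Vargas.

Chen Tanaka reports to Trent Hassan. Trent Hassan reports to Vinh Nguyen. Vinh Nguyen reports to Omar Reyes. Omar Reyes reports to Maren Oliveira. Maren Oliveira reports to Saoirse Vargas. Saoirse Vargas is at the top.

Chen Tanaka -> Trent Hassan -> Vinh Nguyen -> Omar Reyes -> Maren Oliveira -> Saoirse Vargas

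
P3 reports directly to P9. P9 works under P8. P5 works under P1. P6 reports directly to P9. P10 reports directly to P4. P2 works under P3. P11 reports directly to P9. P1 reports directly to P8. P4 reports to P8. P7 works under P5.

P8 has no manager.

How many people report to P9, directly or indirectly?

P9 directly manages P6, P3, P11. P6 has no reports. Under P3: P2 (1). P11 has no reports. So P9's organization is 3 direct reports plus everyone under them: 1 + 2 + 1 = 4.

4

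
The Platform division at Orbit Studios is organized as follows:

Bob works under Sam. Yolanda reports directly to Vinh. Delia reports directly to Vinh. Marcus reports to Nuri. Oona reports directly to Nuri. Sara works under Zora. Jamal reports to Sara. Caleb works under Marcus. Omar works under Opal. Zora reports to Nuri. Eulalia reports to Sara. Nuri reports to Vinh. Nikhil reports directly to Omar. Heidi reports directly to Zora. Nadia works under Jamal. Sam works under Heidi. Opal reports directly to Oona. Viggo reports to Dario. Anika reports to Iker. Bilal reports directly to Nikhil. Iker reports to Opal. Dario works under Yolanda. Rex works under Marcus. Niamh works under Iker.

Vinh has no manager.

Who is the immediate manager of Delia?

Delia reports directly to Vinh.

Vinh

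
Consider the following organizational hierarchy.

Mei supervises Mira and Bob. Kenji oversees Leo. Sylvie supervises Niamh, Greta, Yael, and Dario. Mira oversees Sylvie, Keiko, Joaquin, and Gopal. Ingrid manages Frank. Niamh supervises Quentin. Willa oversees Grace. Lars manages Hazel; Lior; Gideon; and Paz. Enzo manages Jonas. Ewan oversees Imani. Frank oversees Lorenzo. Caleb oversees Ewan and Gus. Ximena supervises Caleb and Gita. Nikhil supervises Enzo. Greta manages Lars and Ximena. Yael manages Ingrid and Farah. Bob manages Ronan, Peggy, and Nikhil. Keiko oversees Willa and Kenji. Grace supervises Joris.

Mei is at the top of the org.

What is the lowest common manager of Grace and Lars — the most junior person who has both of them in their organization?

Grace's chain of managers is Willa, Keiko, Mira, Mei. Lars's chain of managers is Greta, Sylvie, Mira, Mei. The first manager that appears in both chains is Mira.

Mira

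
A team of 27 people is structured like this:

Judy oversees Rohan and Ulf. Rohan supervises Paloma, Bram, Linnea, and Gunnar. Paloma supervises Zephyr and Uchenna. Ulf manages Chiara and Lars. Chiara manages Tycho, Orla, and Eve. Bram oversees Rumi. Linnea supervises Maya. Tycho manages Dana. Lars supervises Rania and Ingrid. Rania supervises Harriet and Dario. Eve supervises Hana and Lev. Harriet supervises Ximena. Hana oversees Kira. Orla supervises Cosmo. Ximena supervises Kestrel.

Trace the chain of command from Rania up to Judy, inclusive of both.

Rania reports to Lars. Lars reports to Ulf. Ulf reports to Judy. Judy is at the top.

Rania -> Lars -> Ulf -> Judy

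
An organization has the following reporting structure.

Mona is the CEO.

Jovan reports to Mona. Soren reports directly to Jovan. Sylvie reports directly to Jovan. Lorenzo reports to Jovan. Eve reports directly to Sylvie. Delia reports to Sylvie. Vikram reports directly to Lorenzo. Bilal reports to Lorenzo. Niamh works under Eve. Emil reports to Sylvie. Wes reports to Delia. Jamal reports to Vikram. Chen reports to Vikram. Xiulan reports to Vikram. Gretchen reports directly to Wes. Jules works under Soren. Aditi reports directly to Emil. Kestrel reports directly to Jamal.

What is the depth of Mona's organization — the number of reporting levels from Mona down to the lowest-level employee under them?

The longest chain under Mona runs Mona → Jovan → Lorenzo → Vikram → Jamal → Kestrel, which is 5 levels below Mona.

5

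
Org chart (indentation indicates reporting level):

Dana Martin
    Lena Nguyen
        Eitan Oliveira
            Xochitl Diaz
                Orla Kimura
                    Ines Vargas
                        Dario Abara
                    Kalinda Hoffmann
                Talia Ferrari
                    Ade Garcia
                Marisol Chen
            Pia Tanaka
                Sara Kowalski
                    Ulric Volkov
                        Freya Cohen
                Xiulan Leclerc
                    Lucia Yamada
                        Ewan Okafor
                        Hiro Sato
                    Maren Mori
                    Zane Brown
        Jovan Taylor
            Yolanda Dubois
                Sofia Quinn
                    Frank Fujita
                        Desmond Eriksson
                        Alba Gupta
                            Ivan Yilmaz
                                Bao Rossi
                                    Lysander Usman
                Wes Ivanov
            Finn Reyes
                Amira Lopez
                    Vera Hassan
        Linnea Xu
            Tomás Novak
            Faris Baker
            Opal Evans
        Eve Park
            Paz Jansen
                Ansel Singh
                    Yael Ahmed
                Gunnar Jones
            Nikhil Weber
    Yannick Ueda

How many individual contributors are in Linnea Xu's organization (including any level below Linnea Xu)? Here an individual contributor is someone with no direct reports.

3

The people in Linnea Xu's organization with no one reporting to them are Opal Evans, Faris Baker, Tomás Novak. That is 3.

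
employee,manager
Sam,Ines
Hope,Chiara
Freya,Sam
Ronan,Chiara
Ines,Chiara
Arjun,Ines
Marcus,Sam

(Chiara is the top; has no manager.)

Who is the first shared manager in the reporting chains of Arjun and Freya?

Arjun's chain of managers is Ines, Chiara. Freya's chain of managers is Sam, Ines, Chiara. The first manager that appears in both chains is Ines.

Ines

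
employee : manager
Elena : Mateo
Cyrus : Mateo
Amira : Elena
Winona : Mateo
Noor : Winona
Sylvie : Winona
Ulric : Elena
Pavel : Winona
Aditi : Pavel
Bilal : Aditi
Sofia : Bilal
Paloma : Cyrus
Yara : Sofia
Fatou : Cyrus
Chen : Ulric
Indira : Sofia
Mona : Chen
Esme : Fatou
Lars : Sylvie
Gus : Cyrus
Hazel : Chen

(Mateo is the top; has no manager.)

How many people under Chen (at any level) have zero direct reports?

The people in Chen's organization with no one reporting to them are Hazel, Mona. That is 2.

2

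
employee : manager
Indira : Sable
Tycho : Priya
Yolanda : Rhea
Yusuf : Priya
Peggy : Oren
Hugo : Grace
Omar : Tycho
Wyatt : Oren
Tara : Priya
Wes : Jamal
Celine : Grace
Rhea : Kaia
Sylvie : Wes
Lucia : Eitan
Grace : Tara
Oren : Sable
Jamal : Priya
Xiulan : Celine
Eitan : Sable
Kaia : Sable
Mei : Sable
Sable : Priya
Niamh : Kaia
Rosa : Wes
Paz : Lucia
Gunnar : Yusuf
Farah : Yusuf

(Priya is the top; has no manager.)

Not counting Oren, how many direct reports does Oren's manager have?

4

Oren reports to Sable. Sable's other direct reports are Eitan, Indira, Mei, Kaia — 4 peers.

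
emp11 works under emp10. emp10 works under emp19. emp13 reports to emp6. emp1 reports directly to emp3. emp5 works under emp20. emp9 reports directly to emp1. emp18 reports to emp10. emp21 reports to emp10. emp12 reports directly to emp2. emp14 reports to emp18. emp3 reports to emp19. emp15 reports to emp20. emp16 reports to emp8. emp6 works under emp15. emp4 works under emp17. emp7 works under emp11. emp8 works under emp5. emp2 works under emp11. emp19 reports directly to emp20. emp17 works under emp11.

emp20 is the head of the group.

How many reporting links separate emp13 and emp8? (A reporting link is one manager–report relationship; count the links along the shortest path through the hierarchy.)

5

emp13 is 3 levels below emp20, and emp8 is 2 levels below emp20 (their lowest common manager). The shortest path runs up from emp13 to emp20 and back down to emp8: 3 + 2 = 5 links.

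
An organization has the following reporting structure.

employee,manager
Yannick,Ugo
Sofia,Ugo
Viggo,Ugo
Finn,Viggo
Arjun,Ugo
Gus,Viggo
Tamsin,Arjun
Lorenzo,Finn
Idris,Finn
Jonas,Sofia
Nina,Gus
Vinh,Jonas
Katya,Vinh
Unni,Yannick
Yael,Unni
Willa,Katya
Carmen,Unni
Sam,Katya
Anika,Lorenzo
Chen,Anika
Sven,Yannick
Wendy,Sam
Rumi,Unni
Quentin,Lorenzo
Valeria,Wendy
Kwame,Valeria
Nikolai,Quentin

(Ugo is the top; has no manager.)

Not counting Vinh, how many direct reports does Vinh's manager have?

0

Vinh reports to Jonas, and Jonas has no other direct reports. Vinh has 0 peers.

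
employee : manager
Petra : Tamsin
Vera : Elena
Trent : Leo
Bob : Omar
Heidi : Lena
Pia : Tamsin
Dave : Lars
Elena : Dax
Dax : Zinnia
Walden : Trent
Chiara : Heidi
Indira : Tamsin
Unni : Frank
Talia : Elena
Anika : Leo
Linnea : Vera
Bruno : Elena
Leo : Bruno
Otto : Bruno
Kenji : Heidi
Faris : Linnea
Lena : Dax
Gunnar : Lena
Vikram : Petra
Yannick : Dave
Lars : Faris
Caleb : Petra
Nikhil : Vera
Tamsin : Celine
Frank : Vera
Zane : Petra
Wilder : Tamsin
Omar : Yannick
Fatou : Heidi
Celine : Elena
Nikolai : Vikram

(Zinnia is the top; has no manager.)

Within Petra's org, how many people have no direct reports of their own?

3

The people in Petra's organization with no one reporting to them are Caleb, Zane, Nikolai. That is 3.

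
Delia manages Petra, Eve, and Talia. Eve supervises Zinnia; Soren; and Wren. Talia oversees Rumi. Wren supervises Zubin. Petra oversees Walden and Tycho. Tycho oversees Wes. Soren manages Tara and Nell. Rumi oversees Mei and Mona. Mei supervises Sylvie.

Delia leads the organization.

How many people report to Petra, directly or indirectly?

3

Petra directly manages Walden, Tycho. Walden has no reports. Under Tycho: Wes (1). So Petra's organization is 2 direct reports plus everyone under them: 1 + 2 = 3.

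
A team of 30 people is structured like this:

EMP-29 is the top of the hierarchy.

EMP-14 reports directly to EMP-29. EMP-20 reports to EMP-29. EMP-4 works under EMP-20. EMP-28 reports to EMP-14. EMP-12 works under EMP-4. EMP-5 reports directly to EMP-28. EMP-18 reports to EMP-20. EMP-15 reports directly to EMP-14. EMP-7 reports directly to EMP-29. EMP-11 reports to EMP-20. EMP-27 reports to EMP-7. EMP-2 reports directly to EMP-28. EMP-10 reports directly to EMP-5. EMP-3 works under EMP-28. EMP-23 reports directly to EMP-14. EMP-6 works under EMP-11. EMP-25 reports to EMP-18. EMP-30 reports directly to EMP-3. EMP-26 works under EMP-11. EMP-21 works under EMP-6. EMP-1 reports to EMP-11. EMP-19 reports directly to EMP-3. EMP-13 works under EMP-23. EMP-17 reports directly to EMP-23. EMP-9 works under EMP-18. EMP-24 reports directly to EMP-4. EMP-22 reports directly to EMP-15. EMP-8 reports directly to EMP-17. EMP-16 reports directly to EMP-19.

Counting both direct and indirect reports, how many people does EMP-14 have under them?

14

EMP-14 directly manages EMP-28, EMP-15, EMP-23. Under EMP-28: EMP-3, EMP-19, EMP-16, EMP-30, EMP-2, EMP-5, EMP-10 (7). Under EMP-15: EMP-22 (1). Under EMP-23: EMP-17, EMP-8, EMP-13 (3). So EMP-14's organization is 3 direct reports plus everyone under them: 8 + 2 + 4 = 14.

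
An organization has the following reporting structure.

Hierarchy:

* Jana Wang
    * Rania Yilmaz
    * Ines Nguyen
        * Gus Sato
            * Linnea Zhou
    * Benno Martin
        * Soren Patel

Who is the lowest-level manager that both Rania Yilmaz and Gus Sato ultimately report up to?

Jana Wang

Rania Yilmaz's chain of managers is Jana Wang. Gus Sato's chain of managers is Ines Nguyen, Jana Wang. The first manager that appears in both chains is Jana Wang.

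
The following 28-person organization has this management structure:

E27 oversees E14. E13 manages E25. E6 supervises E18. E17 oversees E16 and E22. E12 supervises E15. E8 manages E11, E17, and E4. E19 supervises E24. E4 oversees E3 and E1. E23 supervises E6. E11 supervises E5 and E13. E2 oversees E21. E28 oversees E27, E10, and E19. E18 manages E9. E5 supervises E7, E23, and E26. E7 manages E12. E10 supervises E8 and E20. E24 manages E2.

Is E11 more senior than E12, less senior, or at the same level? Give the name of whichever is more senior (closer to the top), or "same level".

E11

E11 is 3 levels below E28; E12 is 6. E11 is higher.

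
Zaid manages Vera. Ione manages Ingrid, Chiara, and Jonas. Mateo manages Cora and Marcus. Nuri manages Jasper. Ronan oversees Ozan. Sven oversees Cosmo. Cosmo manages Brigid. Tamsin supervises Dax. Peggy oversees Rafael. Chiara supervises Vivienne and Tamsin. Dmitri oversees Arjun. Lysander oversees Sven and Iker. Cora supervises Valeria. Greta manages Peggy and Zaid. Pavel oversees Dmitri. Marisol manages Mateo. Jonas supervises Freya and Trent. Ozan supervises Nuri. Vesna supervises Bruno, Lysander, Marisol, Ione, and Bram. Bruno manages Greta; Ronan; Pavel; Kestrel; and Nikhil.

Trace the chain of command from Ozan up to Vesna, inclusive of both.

Ozan reports to Ronan. Ronan reports to Bruno. Bruno reports to Vesna. Vesna is at the top.

Ozan -> Ronan -> Bruno -> Vesna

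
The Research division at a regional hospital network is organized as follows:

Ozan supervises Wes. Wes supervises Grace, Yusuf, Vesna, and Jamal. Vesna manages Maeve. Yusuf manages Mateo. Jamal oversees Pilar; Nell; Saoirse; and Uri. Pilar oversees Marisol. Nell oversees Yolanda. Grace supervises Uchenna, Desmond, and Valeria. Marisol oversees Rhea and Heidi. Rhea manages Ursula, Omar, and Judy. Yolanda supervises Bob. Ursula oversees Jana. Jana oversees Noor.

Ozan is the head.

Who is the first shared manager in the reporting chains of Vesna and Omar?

Vesna's chain of managers is Wes, Ozan. Omar's chain of managers is Rhea, Marisol, Pilar, Jamal, Wes, Ozan. The first manager that appears in both chains is Wes.

Wes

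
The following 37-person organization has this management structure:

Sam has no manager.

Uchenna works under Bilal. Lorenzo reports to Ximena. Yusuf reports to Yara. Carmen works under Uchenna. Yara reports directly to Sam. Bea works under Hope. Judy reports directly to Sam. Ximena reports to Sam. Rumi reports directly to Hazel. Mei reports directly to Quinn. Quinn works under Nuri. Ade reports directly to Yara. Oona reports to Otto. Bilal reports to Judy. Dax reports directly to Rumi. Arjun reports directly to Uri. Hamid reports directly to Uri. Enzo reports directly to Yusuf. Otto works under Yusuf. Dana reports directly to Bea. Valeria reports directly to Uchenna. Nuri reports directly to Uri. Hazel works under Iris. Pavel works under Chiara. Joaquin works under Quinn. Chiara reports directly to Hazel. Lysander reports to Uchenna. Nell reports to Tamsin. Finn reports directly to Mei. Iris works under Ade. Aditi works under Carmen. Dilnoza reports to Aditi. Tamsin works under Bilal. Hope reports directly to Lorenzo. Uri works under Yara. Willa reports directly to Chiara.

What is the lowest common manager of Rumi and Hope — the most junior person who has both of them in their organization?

Sam

Rumi's chain of managers is Hazel, Iris, Ade, Yara, Sam. Hope's chain of managers is Lorenzo, Ximena, Sam. The first manager that appears in both chains is Sam.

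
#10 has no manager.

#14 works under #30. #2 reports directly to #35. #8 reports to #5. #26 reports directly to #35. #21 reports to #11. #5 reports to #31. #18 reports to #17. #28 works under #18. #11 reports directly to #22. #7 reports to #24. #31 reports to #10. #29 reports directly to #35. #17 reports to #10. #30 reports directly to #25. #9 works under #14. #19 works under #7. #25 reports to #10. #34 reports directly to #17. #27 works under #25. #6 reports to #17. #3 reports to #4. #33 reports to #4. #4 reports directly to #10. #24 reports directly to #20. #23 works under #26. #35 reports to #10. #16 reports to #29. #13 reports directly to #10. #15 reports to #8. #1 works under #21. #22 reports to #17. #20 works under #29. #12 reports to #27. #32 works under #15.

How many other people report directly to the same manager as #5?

#5 reports to #31, and #31 has no other direct reports. #5 has 0 peers.

0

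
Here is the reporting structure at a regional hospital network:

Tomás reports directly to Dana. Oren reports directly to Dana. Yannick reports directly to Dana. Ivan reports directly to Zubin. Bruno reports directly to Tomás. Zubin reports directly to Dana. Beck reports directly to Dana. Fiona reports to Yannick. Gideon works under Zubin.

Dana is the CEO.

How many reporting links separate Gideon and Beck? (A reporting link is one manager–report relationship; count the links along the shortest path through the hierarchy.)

3

Gideon is 2 levels below Dana, and Beck is 1 level below Dana (their lowest common manager). The shortest path runs up from Gideon to Dana and back down to Beck: 2 + 1 = 3 links.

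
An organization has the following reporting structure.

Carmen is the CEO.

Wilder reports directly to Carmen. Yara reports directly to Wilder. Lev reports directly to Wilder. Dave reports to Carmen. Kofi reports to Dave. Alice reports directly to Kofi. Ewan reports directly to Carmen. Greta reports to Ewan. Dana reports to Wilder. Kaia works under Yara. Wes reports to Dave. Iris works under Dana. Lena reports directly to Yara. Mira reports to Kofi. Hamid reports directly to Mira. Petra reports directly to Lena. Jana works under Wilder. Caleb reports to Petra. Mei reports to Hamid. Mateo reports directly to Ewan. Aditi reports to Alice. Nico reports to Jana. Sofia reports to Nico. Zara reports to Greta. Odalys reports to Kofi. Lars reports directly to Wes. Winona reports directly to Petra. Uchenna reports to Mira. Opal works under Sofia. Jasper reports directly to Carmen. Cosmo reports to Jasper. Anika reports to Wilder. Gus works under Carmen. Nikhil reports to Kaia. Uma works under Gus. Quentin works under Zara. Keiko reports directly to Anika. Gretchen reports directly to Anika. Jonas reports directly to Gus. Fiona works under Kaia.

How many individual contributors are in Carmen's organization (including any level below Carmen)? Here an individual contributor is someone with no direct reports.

The people in Carmen's organization with no one reporting to them are Jonas, Uma, Cosmo, Mateo, Quentin, Lars, Odalys, Uchenna, Mei, Aditi, Gretchen, Keiko, Opal, Iris, Lev, Winona, Caleb, Fiona, Nikhil. That is 19.

19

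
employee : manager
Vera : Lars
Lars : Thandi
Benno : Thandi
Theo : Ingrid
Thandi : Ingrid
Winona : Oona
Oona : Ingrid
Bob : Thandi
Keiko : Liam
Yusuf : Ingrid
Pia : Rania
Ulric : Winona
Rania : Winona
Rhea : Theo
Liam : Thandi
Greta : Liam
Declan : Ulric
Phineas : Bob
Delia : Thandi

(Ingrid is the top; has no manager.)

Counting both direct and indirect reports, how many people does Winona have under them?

4

Winona directly manages Ulric, Rania. Under Ulric: Declan (1). Under Rania: Pia (1). So Winona's organization is 2 direct reports plus everyone under them: 2 + 2 = 4.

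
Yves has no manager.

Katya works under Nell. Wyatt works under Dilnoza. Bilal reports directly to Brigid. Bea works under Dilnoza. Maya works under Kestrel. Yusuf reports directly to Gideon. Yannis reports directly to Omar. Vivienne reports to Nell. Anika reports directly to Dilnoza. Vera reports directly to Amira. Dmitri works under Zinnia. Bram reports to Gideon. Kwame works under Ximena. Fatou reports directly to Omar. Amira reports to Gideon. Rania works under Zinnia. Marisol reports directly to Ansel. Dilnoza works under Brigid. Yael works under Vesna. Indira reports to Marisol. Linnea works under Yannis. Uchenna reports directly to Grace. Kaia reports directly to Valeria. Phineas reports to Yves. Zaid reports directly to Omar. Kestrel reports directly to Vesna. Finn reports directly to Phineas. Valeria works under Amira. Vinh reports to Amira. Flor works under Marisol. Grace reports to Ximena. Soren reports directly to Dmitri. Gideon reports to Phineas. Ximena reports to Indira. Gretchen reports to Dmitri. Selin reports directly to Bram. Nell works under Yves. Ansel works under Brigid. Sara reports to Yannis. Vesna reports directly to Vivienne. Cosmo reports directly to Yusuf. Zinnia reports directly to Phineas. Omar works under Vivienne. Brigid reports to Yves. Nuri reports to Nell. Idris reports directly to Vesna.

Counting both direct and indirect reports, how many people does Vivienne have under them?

11

Vivienne directly manages Vesna, Omar. Under Vesna: Yael, Idris, Kestrel, Maya (4). Under Omar: Zaid, Fatou, Yannis, Linnea, Sara (5). So Vivienne's organization is 2 direct reports plus everyone under them: 5 + 6 = 11.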